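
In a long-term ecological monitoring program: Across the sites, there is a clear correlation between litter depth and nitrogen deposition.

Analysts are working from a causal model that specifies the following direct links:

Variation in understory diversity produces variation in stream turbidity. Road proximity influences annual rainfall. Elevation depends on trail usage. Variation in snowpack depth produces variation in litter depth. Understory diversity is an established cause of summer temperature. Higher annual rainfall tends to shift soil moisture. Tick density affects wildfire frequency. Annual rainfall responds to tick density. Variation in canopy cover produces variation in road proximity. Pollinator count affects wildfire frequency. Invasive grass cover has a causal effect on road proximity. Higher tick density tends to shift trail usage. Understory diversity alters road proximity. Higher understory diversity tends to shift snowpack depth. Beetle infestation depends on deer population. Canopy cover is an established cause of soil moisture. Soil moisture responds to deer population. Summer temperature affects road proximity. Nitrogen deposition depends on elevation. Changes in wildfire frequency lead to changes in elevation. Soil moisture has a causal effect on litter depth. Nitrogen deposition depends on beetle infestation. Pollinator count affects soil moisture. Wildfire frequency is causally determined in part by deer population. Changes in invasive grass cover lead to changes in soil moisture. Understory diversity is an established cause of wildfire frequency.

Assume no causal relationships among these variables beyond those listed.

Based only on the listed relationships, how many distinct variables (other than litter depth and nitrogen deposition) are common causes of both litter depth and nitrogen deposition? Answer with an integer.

4

The common causes are: deer population (to litter depth via deer population → soil moisture → litter depth; to nitrogen deposition via deer population → beetle infestation → nitrogen deposition); pollinator count (to litter depth via pollinator count → soil moisture → litter depth; to nitrogen deposition via pollinator count → wildfire frequency → elevation → nitrogen deposition); tick density (to litter depth via tick density → annual rainfall → soil moisture → litter depth; to nitrogen deposition via tick density → trail usage → elevation → nitrogen deposition); understory diversity (to litter depth via understory diversity → snowpack depth → litter depth; to nitrogen deposition via understory diversity → wildfire frequency → elevation → nitrogen deposition).
Every other variable lacks a causal path to at least one of litter depth and nitrogen deposition.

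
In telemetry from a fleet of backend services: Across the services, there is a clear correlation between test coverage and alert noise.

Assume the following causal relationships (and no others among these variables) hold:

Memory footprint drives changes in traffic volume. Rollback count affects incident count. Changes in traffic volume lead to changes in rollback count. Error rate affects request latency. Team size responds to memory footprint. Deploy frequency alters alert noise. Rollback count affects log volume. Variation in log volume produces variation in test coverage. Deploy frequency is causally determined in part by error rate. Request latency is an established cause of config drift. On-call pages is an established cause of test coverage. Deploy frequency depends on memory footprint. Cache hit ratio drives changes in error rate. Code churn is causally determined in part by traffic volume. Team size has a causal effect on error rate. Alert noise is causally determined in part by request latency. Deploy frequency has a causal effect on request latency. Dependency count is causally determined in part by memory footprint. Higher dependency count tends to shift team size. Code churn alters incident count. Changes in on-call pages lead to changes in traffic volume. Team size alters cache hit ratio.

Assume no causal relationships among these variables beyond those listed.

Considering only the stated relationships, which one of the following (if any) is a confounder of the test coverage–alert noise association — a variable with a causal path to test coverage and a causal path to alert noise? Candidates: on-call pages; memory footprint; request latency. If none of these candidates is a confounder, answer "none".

Memory footprint causes test coverage (memory footprint → traffic volume → rollback count → log volume → test coverage) and also causes alert noise (memory footprint → deploy frequency → alert noise); it is a common cause of both.
Each of the other candidates lacks a causal path to at least one of test coverage and alert noise, so they do not confound the relationship.

memory footprint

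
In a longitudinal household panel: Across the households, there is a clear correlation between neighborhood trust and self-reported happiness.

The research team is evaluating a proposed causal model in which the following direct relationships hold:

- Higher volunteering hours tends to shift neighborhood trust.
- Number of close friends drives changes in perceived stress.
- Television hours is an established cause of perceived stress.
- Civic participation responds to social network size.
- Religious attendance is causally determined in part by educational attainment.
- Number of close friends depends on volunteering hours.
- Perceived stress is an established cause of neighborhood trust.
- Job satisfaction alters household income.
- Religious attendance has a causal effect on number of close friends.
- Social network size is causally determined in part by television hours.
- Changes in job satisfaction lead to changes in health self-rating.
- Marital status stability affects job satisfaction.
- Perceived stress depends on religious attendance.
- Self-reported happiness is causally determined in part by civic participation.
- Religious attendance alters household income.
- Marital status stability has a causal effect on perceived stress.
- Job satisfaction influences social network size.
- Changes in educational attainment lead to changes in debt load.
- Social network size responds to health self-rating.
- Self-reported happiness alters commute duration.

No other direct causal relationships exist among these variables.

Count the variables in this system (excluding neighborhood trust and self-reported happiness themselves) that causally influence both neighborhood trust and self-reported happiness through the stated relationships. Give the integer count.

The common causes are: marital status stability (to neighborhood trust via marital status stability → perceived stress → neighborhood trust; to self-reported happiness via marital status stability → job satisfaction → social network size → civic participation → self-reported happiness); television hours (to neighborhood trust via television hours → perceived stress → neighborhood trust; to self-reported happiness via television hours → social network size → civic participation → self-reported happiness).
Every other variable lacks a causal path to at least one of neighborhood trust and self-reported happiness.

2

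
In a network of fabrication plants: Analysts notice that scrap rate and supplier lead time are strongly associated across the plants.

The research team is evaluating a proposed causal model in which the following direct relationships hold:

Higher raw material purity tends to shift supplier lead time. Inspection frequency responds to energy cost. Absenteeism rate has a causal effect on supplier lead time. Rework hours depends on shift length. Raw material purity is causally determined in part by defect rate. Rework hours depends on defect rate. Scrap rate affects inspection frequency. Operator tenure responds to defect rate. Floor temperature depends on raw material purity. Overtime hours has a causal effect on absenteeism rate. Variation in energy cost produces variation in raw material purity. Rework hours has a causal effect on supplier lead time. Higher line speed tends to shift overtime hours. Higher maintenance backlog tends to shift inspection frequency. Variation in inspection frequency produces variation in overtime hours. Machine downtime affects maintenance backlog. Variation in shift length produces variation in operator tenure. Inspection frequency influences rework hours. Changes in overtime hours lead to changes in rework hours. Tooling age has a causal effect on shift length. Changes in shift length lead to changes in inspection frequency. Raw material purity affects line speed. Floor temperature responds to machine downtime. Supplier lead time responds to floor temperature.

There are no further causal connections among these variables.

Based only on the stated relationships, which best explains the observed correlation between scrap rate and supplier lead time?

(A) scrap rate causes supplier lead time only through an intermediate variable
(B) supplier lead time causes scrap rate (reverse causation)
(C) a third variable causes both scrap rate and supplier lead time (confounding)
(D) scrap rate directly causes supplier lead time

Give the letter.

A

Scrap rate reaches supplier lead time through scrap rate → inspection frequency → rework hours → supplier lead time — an indirect causal chain with no direct scrap rate → supplier lead time link. No variable causes both scrap rate and supplier lead time, so confounding is ruled out; the effect is mediated.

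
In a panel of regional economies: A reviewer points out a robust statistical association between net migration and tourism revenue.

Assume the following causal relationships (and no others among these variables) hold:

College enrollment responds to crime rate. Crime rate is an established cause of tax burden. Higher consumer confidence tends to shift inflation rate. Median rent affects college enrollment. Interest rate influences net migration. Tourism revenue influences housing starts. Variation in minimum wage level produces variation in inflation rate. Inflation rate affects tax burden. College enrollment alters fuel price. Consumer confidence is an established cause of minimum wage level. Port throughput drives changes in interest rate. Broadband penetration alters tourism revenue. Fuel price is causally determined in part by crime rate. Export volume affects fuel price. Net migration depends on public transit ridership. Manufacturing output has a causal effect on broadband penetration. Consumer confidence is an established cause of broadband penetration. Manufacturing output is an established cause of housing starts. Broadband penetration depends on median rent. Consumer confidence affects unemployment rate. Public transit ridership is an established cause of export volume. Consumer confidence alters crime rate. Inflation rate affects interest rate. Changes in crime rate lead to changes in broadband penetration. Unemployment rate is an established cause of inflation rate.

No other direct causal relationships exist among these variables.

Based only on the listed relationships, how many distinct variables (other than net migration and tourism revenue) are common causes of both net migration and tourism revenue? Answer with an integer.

1

The common causes are: consumer confidence (to net migration via consumer confidence → inflation rate → interest rate → net migration; to tourism revenue via consumer confidence → broadband penetration → tourism revenue).
Every other variable lacks a causal path to at least one of net migration and tourism revenue.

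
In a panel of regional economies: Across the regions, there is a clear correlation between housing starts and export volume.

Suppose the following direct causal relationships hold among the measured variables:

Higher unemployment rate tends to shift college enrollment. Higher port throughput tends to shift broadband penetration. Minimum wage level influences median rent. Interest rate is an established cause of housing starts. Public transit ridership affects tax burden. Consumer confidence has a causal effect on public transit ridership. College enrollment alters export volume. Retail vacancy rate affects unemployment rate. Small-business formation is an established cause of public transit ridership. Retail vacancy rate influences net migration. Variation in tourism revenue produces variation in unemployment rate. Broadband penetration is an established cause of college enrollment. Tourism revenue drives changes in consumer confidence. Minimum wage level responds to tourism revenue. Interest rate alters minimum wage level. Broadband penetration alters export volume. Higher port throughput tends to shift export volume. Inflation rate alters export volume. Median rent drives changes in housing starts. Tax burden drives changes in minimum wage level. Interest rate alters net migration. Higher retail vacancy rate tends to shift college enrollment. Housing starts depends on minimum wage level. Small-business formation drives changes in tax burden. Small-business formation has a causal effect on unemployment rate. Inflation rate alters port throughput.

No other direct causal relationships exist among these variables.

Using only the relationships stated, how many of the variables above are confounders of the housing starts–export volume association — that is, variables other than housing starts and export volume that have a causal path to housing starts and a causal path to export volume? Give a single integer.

The common causes are: small-business formation (to housing starts via small-business formation → tax burden → minimum wage level → housing starts; to export volume via small-business formation → unemployment rate → college enrollment → export volume); tourism revenue (to housing starts via tourism revenue → minimum wage level → housing starts; to export volume via tourism revenue → unemployment rate → college enrollment → export volume).
Every other variable lacks a causal path to at least one of housing starts and export volume.

2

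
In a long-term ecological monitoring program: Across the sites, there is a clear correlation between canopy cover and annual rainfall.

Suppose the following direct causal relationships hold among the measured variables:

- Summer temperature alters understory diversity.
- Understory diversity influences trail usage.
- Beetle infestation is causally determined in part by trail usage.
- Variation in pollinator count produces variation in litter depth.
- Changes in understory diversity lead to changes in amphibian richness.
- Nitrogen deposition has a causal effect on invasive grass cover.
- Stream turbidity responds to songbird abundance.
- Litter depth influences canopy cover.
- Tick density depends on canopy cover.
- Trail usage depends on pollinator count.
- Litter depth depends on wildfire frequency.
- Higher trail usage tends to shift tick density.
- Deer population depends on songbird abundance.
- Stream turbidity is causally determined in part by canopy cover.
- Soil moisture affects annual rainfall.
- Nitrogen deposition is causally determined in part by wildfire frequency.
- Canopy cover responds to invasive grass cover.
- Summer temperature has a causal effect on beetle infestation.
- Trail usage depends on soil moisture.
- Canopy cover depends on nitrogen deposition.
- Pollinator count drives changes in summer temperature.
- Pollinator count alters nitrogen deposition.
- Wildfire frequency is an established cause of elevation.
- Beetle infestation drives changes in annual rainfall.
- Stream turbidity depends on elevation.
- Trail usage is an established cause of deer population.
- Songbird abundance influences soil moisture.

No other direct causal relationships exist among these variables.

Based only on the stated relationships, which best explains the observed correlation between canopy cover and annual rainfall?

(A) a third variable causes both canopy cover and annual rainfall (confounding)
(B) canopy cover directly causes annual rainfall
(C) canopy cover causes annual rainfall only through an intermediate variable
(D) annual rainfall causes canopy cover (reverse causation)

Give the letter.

A

Pollinator count causes canopy cover (pollinator count → litter depth → canopy cover) and annual rainfall (pollinator count → trail usage → beetle infestation → annual rainfall) — a common cause creating the correlation.
There is no stated path from canopy cover to annual rainfall or from annual rainfall to canopy cover, so neither direct nor reverse causation applies.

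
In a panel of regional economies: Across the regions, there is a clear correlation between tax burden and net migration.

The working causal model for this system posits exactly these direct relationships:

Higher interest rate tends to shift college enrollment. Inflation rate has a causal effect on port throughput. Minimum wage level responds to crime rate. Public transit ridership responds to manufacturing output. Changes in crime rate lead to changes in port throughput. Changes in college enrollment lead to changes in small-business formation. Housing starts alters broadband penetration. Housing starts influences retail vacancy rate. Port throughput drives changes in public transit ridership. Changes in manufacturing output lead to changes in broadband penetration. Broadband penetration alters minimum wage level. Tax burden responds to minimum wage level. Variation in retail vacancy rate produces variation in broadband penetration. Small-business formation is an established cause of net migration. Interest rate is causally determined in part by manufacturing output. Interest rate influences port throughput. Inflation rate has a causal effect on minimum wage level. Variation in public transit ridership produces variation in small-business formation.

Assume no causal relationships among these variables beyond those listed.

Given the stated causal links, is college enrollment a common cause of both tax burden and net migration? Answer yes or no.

no

College enrollment has no stated causal path to tax burden. A confounder must cause both variables, so college enrollment does not qualify.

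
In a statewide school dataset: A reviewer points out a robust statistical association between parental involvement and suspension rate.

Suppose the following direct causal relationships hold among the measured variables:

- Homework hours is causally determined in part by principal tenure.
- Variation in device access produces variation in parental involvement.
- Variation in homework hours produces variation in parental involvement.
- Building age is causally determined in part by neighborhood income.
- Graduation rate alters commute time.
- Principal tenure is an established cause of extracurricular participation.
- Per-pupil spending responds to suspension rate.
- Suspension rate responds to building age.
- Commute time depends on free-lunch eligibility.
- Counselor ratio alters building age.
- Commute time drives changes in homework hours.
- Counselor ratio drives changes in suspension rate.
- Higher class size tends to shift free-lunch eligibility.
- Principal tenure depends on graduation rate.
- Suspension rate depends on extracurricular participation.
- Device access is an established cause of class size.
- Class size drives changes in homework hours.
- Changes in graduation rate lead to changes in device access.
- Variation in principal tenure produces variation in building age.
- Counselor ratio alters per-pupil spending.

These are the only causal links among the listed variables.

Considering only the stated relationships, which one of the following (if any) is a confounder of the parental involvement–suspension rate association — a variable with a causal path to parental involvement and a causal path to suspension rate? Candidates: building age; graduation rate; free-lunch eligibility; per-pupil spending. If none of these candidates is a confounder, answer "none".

graduation rate

Graduation rate causes parental involvement (graduation rate → device access → parental involvement) and also causes suspension rate (graduation rate → principal tenure → extracurricular participation → suspension rate); it is a common cause of both.
Each of the other candidates lacks a causal path to at least one of parental involvement and suspension rate, so they do not confound the relationship.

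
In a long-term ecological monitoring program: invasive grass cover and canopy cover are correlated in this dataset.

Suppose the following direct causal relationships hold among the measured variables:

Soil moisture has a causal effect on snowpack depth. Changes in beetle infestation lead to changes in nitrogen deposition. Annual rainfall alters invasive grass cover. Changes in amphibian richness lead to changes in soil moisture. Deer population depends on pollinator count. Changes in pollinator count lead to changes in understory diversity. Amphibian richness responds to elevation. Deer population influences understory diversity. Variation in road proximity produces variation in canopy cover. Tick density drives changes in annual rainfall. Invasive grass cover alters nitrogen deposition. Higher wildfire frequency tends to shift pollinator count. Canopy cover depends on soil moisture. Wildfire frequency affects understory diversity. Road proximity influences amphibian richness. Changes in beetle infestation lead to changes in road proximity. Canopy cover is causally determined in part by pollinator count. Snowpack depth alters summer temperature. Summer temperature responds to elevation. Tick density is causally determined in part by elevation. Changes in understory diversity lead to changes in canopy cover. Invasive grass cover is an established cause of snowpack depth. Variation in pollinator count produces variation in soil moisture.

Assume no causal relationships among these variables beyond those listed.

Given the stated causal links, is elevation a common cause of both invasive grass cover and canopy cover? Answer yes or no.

Elevation has a causal path to invasive grass cover (elevation → tick density → annual rainfall → invasive grass cover) and to canopy cover (elevation → amphibian richness → soil moisture → canopy cover), so it is a common cause of both — a confounder.

yes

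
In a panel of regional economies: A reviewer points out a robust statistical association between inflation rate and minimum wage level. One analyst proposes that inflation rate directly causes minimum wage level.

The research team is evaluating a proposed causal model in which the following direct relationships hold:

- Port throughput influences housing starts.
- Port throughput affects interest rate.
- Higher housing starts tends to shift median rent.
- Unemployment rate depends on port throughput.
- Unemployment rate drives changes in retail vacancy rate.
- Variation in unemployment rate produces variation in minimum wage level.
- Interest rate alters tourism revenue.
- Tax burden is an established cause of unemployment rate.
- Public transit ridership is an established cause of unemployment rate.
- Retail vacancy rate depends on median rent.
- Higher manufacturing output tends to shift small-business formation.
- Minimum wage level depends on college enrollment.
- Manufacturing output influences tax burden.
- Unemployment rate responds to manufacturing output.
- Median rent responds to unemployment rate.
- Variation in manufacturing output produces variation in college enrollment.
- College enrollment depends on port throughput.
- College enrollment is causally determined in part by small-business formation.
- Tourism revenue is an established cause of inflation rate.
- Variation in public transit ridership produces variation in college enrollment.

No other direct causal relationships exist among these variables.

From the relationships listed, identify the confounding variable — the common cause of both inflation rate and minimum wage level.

Port throughput has a causal path to inflation rate (port throughput → interest rate → tourism revenue → inflation rate) and a separate causal path to minimum wage level (port throughput → college enrollment → minimum wage level), so it is a common cause of both.
No stated relationship gives inflation rate a causal route to minimum wage level, so the correlation is explained by the shared upstream cause rather than a direct effect.

port throughput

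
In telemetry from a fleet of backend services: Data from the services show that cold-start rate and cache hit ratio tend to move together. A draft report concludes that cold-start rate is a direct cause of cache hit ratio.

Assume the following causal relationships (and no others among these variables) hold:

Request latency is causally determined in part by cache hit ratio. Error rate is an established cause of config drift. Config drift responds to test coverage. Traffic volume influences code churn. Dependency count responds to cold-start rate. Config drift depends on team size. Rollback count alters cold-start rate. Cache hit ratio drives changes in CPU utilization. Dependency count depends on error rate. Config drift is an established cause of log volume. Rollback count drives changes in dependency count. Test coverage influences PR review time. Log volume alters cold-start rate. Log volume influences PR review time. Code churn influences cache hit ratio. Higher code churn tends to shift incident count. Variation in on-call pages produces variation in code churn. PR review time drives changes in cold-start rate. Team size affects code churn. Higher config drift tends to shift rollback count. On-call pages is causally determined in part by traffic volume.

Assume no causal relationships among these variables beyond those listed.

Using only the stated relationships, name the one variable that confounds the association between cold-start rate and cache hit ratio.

Team size has a causal path to cold-start rate (team size → config drift → log volume → cold-start rate) and a separate causal path to cache hit ratio (team size → code churn → cache hit ratio), so it is a common cause of both.
No stated relationship gives cold-start rate a causal route to cache hit ratio, so the correlation is explained by the shared upstream cause rather than a direct effect.

team size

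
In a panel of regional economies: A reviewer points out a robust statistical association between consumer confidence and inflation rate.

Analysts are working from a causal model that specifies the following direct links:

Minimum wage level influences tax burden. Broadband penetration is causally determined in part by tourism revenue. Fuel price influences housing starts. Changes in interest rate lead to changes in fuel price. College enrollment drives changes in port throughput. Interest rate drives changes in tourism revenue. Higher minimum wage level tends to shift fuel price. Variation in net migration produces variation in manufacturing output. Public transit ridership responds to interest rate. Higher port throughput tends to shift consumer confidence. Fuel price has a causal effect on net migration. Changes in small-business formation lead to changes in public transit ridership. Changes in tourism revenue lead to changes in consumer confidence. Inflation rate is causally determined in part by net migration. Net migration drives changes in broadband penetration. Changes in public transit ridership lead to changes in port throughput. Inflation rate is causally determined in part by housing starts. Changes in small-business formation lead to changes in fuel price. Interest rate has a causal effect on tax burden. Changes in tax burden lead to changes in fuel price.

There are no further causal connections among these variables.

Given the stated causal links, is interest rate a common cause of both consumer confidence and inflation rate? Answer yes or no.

yes

Interest rate has a causal path to consumer confidence (interest rate → tourism revenue → consumer confidence) and to inflation rate (interest rate → fuel price → net migration → inflation rate), so it is a common cause of both — a confounder.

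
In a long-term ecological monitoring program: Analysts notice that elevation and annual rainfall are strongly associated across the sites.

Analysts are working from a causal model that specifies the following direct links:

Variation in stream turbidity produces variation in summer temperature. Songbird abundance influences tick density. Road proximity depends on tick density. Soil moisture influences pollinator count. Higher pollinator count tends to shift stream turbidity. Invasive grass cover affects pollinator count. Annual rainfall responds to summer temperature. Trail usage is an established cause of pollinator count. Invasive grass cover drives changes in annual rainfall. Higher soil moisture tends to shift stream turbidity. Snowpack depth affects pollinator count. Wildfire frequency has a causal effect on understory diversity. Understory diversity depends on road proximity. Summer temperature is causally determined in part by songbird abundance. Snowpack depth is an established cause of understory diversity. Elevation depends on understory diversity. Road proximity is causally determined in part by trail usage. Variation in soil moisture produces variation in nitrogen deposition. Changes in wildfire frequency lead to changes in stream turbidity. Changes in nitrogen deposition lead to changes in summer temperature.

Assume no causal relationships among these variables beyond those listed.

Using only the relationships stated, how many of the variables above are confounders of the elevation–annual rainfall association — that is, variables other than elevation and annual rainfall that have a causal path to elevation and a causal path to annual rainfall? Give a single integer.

4

The common causes are: snowpack depth (to elevation via snowpack depth → understory diversity → elevation; to annual rainfall via snowpack depth → pollinator count → stream turbidity → summer temperature → annual rainfall); songbird abundance (to elevation via songbird abundance → tick density → road proximity → understory diversity → elevation; to annual rainfall via songbird abundance → summer temperature → annual rainfall); trail usage (to elevation via trail usage → road proximity → understory diversity → elevation; to annual rainfall via trail usage → pollinator count → stream turbidity → summer temperature → annual rainfall); wildfire frequency (to elevation via wildfire frequency → understory diversity → elevation; to annual rainfall via wildfire frequency → stream turbidity → summer temperature → annual rainfall).
Every other variable lacks a causal path to at least one of elevation and annual rainfall.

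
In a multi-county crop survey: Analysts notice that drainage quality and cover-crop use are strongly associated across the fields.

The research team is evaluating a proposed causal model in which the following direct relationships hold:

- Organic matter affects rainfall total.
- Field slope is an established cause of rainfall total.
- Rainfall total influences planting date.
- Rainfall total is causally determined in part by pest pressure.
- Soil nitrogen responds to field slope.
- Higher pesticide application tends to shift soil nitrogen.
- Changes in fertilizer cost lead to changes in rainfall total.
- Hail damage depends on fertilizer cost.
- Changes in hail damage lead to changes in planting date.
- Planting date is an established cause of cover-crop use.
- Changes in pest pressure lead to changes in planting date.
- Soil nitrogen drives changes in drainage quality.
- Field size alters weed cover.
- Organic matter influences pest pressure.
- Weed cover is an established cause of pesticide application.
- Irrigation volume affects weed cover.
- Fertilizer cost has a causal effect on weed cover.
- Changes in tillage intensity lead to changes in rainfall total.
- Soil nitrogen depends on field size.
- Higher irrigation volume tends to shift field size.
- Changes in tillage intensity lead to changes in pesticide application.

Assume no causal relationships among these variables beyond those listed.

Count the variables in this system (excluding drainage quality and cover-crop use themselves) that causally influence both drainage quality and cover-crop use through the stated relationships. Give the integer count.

3

The common causes are: fertilizer cost (to drainage quality via fertilizer cost → weed cover → pesticide application → soil nitrogen → drainage quality; to cover-crop use via fertilizer cost → rainfall total → planting date → cover-crop use); field slope (to drainage quality via field slope → soil nitrogen → drainage quality; to cover-crop use via field slope → rainfall total → planting date → cover-crop use); tillage intensity (to drainage quality via tillage intensity → pesticide application → soil nitrogen → drainage quality; to cover-crop use via tillage intensity → rainfall total → planting date → cover-crop use).
Every other variable lacks a causal path to at least one of drainage quality and cover-crop use.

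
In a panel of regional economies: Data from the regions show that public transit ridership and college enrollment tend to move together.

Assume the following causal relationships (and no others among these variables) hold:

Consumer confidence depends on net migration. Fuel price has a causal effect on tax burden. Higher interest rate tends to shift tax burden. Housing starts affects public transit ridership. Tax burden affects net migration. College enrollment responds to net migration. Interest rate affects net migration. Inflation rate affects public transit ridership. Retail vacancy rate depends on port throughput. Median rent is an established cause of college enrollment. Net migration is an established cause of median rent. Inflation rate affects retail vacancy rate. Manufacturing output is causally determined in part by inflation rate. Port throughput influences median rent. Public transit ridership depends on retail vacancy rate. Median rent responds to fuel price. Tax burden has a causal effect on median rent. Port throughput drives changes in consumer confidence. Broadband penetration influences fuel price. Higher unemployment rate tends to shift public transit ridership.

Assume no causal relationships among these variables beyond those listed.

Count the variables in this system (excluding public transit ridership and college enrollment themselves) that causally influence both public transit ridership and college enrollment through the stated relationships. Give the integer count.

The common causes are: port throughput (to public transit ridership via port throughput → retail vacancy rate → public transit ridership; to college enrollment via port throughput → median rent → college enrollment).
Every other variable lacks a causal path to at least one of public transit ridership and college enrollment.

1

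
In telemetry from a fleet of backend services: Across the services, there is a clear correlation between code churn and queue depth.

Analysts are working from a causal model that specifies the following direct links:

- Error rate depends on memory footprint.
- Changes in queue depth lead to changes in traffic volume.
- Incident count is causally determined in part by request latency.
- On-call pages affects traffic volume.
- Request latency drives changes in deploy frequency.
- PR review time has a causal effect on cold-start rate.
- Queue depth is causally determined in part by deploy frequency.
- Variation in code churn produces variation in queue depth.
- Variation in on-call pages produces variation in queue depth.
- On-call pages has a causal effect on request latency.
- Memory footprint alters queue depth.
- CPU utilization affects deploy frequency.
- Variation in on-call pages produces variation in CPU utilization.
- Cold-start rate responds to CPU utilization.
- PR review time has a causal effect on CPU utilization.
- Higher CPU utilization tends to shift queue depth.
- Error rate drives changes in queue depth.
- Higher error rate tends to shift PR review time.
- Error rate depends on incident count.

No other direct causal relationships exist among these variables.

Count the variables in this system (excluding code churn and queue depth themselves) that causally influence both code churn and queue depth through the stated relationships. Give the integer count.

0

No listed variable has a causal path to both code churn and queue depth, so there are no common causes.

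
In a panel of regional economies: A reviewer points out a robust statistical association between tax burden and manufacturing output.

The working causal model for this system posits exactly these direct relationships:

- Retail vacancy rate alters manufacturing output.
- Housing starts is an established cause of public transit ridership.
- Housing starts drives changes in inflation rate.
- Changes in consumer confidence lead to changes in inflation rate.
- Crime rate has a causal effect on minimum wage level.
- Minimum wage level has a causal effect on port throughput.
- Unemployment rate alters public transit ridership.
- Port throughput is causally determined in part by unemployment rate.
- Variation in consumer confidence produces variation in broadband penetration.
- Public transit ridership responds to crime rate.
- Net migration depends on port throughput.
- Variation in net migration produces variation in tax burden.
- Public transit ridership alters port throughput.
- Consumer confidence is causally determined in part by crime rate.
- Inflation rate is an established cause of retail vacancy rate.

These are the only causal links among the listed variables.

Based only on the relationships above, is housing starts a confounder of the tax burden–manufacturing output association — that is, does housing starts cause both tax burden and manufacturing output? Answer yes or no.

Housing starts has a causal path to tax burden (housing starts → public transit ridership → port throughput → net migration → tax burden) and to manufacturing output (housing starts → inflation rate → retail vacancy rate → manufacturing output), so it is a common cause of both — a confounder.

yes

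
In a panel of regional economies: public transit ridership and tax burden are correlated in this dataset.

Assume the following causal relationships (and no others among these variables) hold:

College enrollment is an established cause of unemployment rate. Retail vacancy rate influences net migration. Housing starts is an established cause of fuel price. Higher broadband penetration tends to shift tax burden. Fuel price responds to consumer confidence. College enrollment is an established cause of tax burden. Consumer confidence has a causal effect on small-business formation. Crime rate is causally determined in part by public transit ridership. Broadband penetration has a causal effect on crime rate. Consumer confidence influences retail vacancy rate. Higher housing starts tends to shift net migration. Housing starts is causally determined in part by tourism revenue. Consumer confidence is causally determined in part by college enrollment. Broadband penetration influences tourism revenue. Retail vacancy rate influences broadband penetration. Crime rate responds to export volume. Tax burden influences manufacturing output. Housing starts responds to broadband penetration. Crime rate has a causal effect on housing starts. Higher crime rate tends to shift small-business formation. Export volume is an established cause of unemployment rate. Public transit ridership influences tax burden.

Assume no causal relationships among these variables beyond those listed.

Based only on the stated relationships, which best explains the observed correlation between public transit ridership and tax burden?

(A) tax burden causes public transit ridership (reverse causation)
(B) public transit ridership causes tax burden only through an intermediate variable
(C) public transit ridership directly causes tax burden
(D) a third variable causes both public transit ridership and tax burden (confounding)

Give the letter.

C

There is a stated direct causal link public transit ridership → tax burden, and no variable causes both public transit ridership and tax burden, so the correlation reflects direct causation.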